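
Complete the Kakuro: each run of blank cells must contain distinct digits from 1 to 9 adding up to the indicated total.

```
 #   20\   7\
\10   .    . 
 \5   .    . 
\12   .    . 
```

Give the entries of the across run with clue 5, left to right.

7 in 3 cells must be {1,2,4}.
The 12 across and the 7 down share only 4, so R3C2 = 4.
R3C1 = 12 − 4 = 8 completes the 12 across.
Given what's placed, R2C1 must be 3 to fit the 5 across and 20 down.
R2C2 = 5 − 3 = 2 completes the 5 across.
R1C1 = 20 − 11 = 9 completes the 20 down.
R1C2 = 10 − 9 = 1 completes the 10 across.

3, 2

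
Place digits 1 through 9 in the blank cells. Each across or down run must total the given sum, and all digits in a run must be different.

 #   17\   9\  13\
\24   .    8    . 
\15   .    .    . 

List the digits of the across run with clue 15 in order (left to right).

8, 1, 6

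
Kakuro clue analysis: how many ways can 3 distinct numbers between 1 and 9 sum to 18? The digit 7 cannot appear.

4

3 distinct digits from 1–9 sum between 6 and 24.
Dropping sets that contain 7.
Enumerating: {1,8,9}, {3,6,9}, {4,5,9}, {4,6,8}.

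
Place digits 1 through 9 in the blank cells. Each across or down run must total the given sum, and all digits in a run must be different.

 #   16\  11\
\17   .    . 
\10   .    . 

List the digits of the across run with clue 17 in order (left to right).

9 8

17 in 2 cells must be {8,9}; 16 in 2 cells must be {7,9}.
The 17 across and the 16 down share only 9, so R1C1 = 9.
R1C2 = 17 − 9 = 8 completes the 17 across.
R2C1 = 16 − 9 = 7 completes the 16 down.
R2C2 = 10 − 7 = 3 completes the 10 across.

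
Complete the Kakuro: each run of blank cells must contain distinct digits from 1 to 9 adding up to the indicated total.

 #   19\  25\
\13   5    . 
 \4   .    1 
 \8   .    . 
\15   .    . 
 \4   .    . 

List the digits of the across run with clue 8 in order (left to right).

2, 6

4 in 2 cells must be {1,3}.
R1C2 = 13 − 5 = 8 completes the 13 across.
R2C1 = 4 − 1 = 3 completes the 4 across.
Given what's placed, R5C1 must be 1 to fit the 4 across and 19 down.
R5C2 = 4 − 1 = 3 completes the 4 across.
Nothing is forced directly, so branch on R3C1, whose candidates are 2 or 6. If R3C1 = 6: then R3C2 would have to be in {2} for the 8 across but in {4,6,7,9} for the 25 down — contradiction. So R3C1 = 2.
R3C2 = 8 − 2 = 6 completes the 8 across.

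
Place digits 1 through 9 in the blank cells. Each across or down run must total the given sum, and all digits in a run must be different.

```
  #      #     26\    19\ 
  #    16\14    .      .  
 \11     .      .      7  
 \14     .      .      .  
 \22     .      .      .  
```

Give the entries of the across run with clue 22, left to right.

8 9 5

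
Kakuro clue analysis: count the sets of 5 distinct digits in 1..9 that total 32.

3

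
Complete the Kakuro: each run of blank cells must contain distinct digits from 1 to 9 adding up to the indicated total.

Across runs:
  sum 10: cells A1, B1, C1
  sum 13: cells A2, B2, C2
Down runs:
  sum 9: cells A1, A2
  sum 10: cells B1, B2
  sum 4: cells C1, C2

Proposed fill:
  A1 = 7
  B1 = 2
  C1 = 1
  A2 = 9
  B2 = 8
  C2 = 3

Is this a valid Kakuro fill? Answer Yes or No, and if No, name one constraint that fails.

No — the across run A2–C2 sums to 20, not 13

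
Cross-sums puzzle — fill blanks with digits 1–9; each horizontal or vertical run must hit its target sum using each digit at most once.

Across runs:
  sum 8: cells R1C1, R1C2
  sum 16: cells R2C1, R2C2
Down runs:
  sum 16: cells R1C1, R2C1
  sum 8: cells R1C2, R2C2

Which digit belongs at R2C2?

7

16 in 2 cells must be {7,9}.
The 8 across and the 16 down share only 7, so R1C1 = 7.
R1C2 = 8 − 7 = 1 completes the 8 across.
R2C1 = 16 − 7 = 9 completes the 16 down.
R2C2 = 16 − 9 = 7 completes the 16 across.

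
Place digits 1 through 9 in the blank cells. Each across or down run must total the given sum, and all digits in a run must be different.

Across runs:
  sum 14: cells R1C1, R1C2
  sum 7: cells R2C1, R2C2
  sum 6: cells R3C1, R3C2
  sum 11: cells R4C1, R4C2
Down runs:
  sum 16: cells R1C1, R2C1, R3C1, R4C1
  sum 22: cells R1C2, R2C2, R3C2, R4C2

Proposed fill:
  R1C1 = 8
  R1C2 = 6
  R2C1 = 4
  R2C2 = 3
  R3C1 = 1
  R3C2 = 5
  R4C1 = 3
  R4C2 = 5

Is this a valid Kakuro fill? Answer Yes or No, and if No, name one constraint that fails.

No — the across run R4C1–R4C2 sums to 8, not 11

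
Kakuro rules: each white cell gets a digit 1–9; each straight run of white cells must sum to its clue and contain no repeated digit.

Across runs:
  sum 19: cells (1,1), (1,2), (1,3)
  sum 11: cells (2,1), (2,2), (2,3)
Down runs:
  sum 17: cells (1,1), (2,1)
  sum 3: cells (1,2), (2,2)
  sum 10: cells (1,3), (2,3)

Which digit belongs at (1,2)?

2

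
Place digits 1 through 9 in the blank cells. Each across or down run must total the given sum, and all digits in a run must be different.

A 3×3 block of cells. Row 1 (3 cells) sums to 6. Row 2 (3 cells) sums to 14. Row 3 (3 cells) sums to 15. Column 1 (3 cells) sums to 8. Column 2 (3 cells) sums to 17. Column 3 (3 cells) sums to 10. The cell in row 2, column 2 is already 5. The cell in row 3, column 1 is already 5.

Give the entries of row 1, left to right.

6 in 3 cells must be {1,2,3}.
(1,2) = 3: the only remaining digit allowed by both the 6 across and the 17 down.
(3,2) = 17 − 8 = 9 completes the 17 down.
(3,3) = 15 − 14 = 1 completes the 15 across.
(1,3) = 2: the only remaining digit allowed by both the 6 across and the 10 down.
(2,3) = 10 − 3 = 7 completes the 10 down.
(1,1) = 6 − 5 = 1 completes the 6 across.
(2,1) = 14 − 12 = 2 completes the 14 across.

1 3 2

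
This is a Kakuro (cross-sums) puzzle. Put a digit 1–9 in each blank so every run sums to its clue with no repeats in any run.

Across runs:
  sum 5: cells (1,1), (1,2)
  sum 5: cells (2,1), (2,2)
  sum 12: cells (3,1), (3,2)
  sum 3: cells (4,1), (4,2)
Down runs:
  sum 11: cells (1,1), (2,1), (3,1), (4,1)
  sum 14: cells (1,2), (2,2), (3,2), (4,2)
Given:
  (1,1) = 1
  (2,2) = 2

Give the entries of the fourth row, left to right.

2 1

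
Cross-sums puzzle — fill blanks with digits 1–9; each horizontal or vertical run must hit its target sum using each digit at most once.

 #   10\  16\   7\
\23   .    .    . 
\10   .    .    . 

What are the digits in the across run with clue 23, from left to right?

23 in 3 cells must be {6,8,9}; 16 in 2 cells must be {7,9}.
The 23 across and the 16 down share only 9, so R1C2 = 9.
Given what's placed, R1C3 must be 6 to fit the 23 across and 7 down.
R2C2 = 16 − 9 = 7 completes the 16 down.
R2C3 = 7 − 6 = 1 completes the 7 down.
R1C1 = 23 − 15 = 8 completes the 23 across.
R2C1 = 10 − 8 = 2 completes the 10 across.

8, 9, 6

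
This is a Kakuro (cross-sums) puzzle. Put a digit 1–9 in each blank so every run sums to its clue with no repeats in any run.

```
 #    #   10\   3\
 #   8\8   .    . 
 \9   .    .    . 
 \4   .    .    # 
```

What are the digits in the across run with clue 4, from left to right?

3 1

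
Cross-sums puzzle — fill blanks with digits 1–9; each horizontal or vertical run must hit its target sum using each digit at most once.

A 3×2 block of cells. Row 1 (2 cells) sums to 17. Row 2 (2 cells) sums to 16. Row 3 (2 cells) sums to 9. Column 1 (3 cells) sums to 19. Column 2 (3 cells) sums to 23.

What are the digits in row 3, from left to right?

17 in 2 cells must be {8,9}; 16 in 2 cells must be {7,9}; 23 in 3 cells must be {6,8,9}.
The 16 across and the 23 down share only 9, so (2,2) = 9.
Given what's placed, (1,2) must be 8 to fit the 17 across and 23 down.
(2,1) = 16 − 9 = 7 completes the 16 across.
(3,2) = 23 − 17 = 6 completes the 23 down.
(1,1) = 17 − 8 = 9 completes the 17 across.
(3,1) = 9 − 6 = 3 completes the 9 across.

3, 6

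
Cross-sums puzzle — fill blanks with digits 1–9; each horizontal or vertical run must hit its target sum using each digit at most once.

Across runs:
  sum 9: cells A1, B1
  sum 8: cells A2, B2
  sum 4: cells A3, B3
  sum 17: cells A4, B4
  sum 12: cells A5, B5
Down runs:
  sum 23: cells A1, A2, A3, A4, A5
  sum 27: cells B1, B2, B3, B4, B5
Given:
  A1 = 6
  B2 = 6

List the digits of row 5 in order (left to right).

4, 8

4 in 2 cells must be {1,3}; 17 in 2 cells must be {8,9}.
B1 = 9 − 6 = 3 completes the 9 across.
A2 = 8 − 6 = 2 completes the 8 across.
B3 = 1: the only remaining digit allowed by both the 4 across and the 27 down.
A3 = 4 − 1 = 3 completes the 4 across.
Given what's placed, A4 must be 8 to fit the 17 across and 23 down.
B4 = 17 − 8 = 9 completes the 17 across.
A5 = 23 − 19 = 4 completes the 23 down.
B5 = 12 − 4 = 8 completes the 12 across.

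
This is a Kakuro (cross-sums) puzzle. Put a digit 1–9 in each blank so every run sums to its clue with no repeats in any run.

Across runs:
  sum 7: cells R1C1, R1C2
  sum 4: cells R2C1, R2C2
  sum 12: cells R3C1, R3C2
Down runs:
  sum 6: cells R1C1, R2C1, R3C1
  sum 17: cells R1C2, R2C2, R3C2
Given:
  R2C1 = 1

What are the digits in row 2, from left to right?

1 3

4 in 2 cells must be {1,3}; 6 in 3 cells must be {1,2,3}.
R2C2 = 4 − 1 = 3 completes the 4 across.
R3C1 = 3: the only remaining digit allowed by both the 12 across and the 6 down.
R3C2 = 12 − 3 = 9 completes the 12 across.
R1C1 = 6 − 4 = 2 completes the 6 down.
R1C2 = 7 − 2 = 5 completes the 7 across.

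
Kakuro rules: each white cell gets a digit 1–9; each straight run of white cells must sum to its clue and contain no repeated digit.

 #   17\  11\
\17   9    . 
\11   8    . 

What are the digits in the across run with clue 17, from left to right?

9, 8

17 in 2 cells must be {8,9}.
R1C2 = 17 − 9 = 8 completes the 17 across.
R2C2 = 11 − 8 = 3 completes the 11 across.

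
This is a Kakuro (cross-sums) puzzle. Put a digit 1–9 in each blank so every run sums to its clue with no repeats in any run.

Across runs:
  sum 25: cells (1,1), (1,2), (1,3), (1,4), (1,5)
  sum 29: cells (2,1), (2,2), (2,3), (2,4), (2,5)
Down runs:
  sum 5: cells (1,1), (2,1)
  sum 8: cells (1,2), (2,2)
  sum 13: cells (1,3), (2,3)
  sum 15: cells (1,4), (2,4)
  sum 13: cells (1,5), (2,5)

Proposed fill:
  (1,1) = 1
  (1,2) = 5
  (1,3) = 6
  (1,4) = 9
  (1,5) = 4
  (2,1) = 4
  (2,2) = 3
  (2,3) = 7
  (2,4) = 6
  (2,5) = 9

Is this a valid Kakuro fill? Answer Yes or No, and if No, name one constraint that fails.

Yes

Across: 1+5+6+9+4=25; 4+3+7+6+9=29. Down: 1+4=5; 5+3=8; 6+7=13; 9+6=15; 4+9=13. No digit repeats within any run.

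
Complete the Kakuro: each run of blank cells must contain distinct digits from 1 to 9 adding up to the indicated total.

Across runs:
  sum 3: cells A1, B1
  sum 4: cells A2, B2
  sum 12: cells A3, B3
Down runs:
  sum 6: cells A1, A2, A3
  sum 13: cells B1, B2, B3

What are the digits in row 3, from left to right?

3 in 2 cells must be {1,2}; 4 in 2 cells must be {1,3}; 6 in 3 cells must be {1,2,3}.
The 12 across and the 6 down share only 3, so A3 = 3.
B3 = 12 − 3 = 9 completes the 12 across.
Given what's placed, B1 must be 1 to fit the 3 across and 13 down.
A2 = 1: the only remaining digit allowed by both the 4 across and the 6 down.
B2 = 4 − 1 = 3 completes the 4 across.
A1 = 3 − 1 = 2 completes the 3 across.

3 9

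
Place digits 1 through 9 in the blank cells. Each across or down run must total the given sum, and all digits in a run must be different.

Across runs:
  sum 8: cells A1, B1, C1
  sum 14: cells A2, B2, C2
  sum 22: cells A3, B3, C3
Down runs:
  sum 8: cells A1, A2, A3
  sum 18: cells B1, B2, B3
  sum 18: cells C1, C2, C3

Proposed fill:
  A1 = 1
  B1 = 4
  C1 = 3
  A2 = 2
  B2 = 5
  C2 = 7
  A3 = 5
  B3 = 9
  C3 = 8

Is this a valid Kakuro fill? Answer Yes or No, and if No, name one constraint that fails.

Yes

Across: 1+4+3=8; 2+5+7=14; 5+9+8=22. Down: 1+2+5=8; 4+5+9=18; 3+7+8=18. No digit repeats within any run.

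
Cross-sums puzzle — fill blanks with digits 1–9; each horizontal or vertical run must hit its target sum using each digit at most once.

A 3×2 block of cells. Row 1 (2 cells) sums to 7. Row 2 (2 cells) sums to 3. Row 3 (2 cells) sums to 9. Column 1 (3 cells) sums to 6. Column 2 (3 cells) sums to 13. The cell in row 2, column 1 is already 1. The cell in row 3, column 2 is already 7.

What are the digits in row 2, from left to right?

3 in 2 cells must be {1,2}; 6 in 3 cells must be {1,2,3}.
(2,2) = 3 − 1 = 2 completes the 3 across.
(3,1) = 9 − 7 = 2 completes the 9 across.
(1,1) = 6 − 3 = 3 completes the 6 down.
(1,2) = 7 − 3 = 4 completes the 7 across.

1, 2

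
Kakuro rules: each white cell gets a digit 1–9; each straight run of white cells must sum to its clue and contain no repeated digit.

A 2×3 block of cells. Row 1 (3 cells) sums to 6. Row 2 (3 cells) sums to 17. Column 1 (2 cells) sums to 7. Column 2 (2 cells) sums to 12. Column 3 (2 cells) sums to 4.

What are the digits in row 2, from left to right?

5 9 3

6 in 3 cells must be {1,2,3}; 4 in 2 cells must be {1,3}.
The 6 across and the 12 down share only 3, so (1,2) = 3.
Given what's placed, (1,3) must be 1 to fit the 6 across and 4 down.
(2,2) = 12 − 3 = 9 completes the 12 down.
(2,3) = 4 − 1 = 3 completes the 4 down.
(1,1) = 6 − 4 = 2 completes the 6 across.
(2,1) = 17 − 12 = 5 completes the 17 across.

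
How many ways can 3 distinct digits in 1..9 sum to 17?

3 distinct digits from 1–9 sum between 6 and 24.

7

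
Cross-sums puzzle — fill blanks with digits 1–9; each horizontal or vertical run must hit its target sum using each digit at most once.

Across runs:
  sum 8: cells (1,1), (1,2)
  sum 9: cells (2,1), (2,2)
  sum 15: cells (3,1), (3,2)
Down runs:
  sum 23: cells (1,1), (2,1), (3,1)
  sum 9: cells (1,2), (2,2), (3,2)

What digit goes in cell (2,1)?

8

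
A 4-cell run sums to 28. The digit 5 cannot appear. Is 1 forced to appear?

The only way to make 28 from 4 distinct digits under that restriction is {4,7,8,9}, which does not contain 1.

No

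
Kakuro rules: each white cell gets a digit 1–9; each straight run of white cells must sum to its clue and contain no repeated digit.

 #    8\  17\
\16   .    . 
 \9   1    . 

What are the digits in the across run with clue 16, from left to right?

7 9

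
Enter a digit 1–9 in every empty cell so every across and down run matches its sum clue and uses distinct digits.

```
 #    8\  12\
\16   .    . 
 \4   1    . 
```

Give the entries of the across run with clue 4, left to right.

16 in 2 cells must be {7,9}; 4 in 2 cells must be {1,3}.
R1C1 = 8 − 1 = 7 completes the 8 down.
R1C2 = 16 − 7 = 9 completes the 16 across.
R2C2 = 4 − 1 = 3 completes the 4 across.

1 3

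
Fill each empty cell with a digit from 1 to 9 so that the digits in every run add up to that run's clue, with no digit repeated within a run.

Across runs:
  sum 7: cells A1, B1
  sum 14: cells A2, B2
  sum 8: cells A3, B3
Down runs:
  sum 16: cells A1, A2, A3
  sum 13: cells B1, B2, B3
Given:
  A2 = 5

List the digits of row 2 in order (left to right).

B2 = 14 − 5 = 9 completes the 14 across.
Nothing is forced directly, so branch on B1, whose candidates are 1 or 3. If B1 = 1: then A1 would have to be in {6} for the 7 across but in {2,3,4,7,8,9} for the 16 down — contradiction. So B1 = 3.
A1 = 7 − 3 = 4 completes the 7 across.
A3 = 16 − 9 = 7 completes the 16 down.
B3 = 8 − 7 = 1 completes the 8 across.

5, 9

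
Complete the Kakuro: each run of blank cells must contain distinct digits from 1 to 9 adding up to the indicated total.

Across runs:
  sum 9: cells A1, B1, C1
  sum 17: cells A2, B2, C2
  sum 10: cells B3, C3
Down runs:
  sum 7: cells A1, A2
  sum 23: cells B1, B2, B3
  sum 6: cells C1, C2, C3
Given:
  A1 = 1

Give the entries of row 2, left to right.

6 8 3

23 in 3 cells must be {6,8,9}; 6 in 3 cells must be {1,2,3}.
B1 = 6: the only remaining digit allowed by both the 9 across and the 23 down.
C1 = 9 − 7 = 2 completes the 9 across.
A2 = 7 − 1 = 6 completes the 7 down.
C2 = 3: the only remaining digit allowed by both the 17 across and the 6 down.
C3 = 6 − 5 = 1 completes the 6 down.
B2 = 17 − 9 = 8 completes the 17 across.
B3 = 10 − 1 = 9 completes the 10 across.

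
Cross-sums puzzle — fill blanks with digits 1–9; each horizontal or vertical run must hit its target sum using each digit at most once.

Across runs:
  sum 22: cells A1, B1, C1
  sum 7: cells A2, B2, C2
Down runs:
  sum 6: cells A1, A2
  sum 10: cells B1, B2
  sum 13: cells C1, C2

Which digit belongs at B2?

2

7 in 3 cells must be {1,2,4}.
The 22 across and the 6 down share only 5, so A1 = 5.
A2 = 6 − 5 = 1 completes the 6 down.
Given what's placed, C2 must be 4 to fit the 7 across and 13 down.
C1 = 13 − 4 = 9 completes the 13 down.
B2 = 7 − 5 = 2 completes the 7 across.
B1 = 22 − 14 = 8 completes the 22 across.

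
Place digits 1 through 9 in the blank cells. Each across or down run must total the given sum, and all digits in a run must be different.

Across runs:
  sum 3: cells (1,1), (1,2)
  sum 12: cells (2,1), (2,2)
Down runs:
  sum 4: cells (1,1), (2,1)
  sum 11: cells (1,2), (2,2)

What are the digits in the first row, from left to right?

3 in 2 cells must be {1,2}; 4 in 2 cells must be {1,3}.
The 3 across and the 4 down share only 1, so (1,1) = 1.
(1,2) = 3 − 1 = 2 completes the 3 across.
(2,1) = 4 − 1 = 3 completes the 4 down.
(2,2) = 12 − 3 = 9 completes the 12 across.

1 2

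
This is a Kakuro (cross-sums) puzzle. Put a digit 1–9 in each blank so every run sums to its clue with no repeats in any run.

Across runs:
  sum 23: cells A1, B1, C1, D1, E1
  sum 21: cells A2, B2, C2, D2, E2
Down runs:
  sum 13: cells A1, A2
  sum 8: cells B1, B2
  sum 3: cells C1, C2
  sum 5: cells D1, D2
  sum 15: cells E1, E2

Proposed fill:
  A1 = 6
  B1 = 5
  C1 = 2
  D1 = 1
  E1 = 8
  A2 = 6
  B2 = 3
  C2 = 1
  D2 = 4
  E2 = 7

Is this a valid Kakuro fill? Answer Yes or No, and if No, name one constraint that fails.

No — the down run A1–A2 sums to 12, not 13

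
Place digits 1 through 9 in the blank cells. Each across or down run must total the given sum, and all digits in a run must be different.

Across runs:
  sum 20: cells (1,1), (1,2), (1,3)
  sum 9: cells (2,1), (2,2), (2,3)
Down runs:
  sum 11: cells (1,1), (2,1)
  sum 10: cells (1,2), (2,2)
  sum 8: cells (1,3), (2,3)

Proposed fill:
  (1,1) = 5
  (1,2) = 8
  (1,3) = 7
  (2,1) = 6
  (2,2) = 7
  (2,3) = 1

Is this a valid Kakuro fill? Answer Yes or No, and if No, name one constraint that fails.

No — the down run (1,2)–(2,2) sums to 15, not 10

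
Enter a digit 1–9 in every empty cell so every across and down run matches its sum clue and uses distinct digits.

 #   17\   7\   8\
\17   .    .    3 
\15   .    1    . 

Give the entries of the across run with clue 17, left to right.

8, 6, 3

17 in 2 cells must be {8,9}.
R1C2 = 7 − 1 = 6 completes the 7 down.
R2C3 = 8 − 3 = 5 completes the 8 down.
R1C1 = 17 − 9 = 8 completes the 17 across.
R2C1 = 15 − 6 = 9 completes the 15 across.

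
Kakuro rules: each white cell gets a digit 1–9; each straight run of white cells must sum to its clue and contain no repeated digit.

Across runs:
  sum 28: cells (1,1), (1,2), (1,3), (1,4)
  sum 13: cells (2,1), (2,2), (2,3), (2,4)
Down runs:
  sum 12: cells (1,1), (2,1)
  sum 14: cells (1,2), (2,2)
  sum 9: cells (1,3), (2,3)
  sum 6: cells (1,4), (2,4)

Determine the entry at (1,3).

6

Nothing is forced directly, so branch on (2,2), whose candidates are 5 or 6. If (2,2) = 6: that forces (1,2) = 8, (2,1) = 4, after which (1,1) would have to be in {4,5,6,7,9} for the 28 across but in {8} for the 12 down — contradiction. So (2,2) = 5.
(1,2) = 14 − 5 = 9 completes the 14 down.
Nothing is forced directly, so branch on (1,4), whose candidates are 4 or 5. If (1,4) = 4: then (2,4) would have to be in {1,3,4} for the 13 across but in {2} for the 6 down — contradiction. So (1,4) = 5.
(1,1) = 8: the only remaining digit allowed by both the 28 across and the 12 down.
(1,3) = 28 − 22 = 6 completes the 28 across.
(2,1) = 12 − 8 = 4 completes the 12 down.
(2,3) = 9 − 6 = 3 completes the 9 down.
(2,4) = 13 − 12 = 1 completes the 13 across.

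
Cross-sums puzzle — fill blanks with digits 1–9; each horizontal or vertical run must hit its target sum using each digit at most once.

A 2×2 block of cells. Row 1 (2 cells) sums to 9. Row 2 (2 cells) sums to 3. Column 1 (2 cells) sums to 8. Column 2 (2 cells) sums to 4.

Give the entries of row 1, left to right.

6 3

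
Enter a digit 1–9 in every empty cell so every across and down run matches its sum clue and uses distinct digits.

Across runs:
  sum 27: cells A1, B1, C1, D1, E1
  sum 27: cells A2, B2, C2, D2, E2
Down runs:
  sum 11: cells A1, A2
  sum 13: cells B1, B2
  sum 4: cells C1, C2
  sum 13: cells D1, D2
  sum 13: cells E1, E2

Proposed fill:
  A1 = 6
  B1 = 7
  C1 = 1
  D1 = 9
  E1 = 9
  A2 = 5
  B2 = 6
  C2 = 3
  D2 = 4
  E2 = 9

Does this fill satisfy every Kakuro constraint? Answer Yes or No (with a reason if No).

No — the across run A1–E1 sums to 32, not 27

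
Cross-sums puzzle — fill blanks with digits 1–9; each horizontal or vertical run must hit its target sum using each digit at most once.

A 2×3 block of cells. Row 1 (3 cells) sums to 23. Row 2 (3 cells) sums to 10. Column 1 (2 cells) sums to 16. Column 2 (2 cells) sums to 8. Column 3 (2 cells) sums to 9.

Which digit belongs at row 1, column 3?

8

23 in 3 cells must be {6,8,9}; 16 in 2 cells must be {7,9}.
The 23 across and the 16 down share only 9, so (1,1) = 9.
Given what's placed, (1,2) must be 6 to fit the 23 across and 8 down.
(1,3) = 23 − 15 = 8 completes the 23 across.
(2,1) = 16 − 9 = 7 completes the 16 down.
(2,2) = 8 − 6 = 2 completes the 8 down.
(2,3) = 10 − 9 = 1 completes the 10 across.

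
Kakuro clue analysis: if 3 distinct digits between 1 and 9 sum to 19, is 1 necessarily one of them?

Counterexample: {2,8,9} sums to 19 without using 1.

No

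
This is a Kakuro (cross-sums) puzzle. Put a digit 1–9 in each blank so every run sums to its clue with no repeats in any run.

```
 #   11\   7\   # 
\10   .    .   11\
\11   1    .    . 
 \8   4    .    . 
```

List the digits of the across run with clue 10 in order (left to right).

6 4

7 in 3 cells must be {1,2,4}.
R1C1 = 11 − 5 = 6 completes the 11 down.
R1C2 = 10 − 6 = 4 completes the 10 across.
Given what's placed, R2C2 must be 2 to fit the 11 across and 7 down.
R2C3 = 11 − 3 = 8 completes the 11 across.
R3C2 = 7 − 6 = 1 completes the 7 down.
R3C3 = 8 − 5 = 3 completes the 8 across.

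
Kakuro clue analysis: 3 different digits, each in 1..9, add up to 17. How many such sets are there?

7

3 distinct digits from 1–9 sum between 6 and 24.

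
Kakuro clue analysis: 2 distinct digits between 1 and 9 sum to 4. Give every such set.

2 distinct digits from 1–9 sum between 3 and 17.
Only one set works: {1,3}.

{1,3}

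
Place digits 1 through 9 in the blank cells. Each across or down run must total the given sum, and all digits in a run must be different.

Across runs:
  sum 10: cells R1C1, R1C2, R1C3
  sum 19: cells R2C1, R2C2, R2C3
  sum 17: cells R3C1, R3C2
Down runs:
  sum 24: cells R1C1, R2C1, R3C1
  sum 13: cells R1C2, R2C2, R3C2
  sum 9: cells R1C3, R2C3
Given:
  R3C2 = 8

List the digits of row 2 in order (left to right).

8 4 7

17 in 2 cells must be {8,9}; 24 in 3 cells must be {7,8,9}.
Intersecting the 10 across with the 24 down forces R1C1 = 7.
R3C1 = 17 − 8 = 9 completes the 17 across.
R2C1 = 24 − 16 = 8 completes the 24 down.
Nothing is forced directly, so branch on R2C2, whose candidates are 2 or 4. If R2C2 = 2: then R1C2 would have to be in {1,2} for the 10 across but in {3} for the 13 down — contradiction. So R2C2 = 4.
R1C2 = 13 − 12 = 1 completes the 13 down.
R1C3 = 10 − 8 = 2 completes the 10 across.
R2C3 = 19 − 12 = 7 completes the 19 across.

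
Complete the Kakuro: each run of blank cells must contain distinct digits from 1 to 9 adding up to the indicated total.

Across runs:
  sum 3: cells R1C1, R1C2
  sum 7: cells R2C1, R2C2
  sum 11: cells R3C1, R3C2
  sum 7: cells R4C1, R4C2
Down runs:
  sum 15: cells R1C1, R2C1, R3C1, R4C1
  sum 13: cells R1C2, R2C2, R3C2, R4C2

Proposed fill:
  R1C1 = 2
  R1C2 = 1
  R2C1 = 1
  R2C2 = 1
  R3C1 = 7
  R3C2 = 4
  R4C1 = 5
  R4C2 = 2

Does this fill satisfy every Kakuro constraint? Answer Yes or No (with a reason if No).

No — the across run R2C1–R2C2 sums to 2, not 7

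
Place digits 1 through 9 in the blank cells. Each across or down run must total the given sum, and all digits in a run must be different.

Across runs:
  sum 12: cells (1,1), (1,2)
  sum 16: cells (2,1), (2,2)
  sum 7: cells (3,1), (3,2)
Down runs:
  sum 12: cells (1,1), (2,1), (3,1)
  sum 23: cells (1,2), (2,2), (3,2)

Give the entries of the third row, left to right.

1, 6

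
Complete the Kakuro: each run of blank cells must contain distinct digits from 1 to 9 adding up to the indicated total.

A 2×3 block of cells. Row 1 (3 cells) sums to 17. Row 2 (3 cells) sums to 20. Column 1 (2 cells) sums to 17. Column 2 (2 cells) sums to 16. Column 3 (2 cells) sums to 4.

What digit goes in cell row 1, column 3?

1

17 in 2 cells must be {8,9}; 16 in 2 cells must be {7,9}; 4 in 2 cells must be {1,3}.
The 20 across and the 4 down share only 3, so (2,3) = 3.
(1,3) = 4 − 3 = 1 completes the 4 down.
Given what's placed, (2,2) must be 9 to fit the 20 across and 16 down.
(1,1) = 9: the only remaining digit allowed by both the 17 across and the 17 down.
(1,2) = 17 − 10 = 7 completes the 17 across.
(2,1) = 20 − 12 = 8 completes the 20 across.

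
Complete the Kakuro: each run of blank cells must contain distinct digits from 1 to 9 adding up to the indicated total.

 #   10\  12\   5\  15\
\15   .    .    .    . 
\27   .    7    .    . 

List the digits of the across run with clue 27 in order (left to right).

R1C2 = 12 − 7 = 5 completes the 12 down.
Given what's placed, R2C3 must be 3 to fit the 27 across and 5 down.
R1C3 = 5 − 3 = 2 completes the 5 down.
Given what's placed, R1C4 must be 7 to fit the 15 across and 15 down.
R2C4 = 15 − 7 = 8 completes the 15 down.
R1C1 = 15 − 14 = 1 completes the 15 across.
R2C1 = 27 − 18 = 9 completes the 27 across.

9 7 3 8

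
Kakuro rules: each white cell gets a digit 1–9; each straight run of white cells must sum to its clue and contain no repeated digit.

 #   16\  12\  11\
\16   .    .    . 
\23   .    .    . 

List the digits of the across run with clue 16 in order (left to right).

23 in 3 cells must be {6,8,9}; 16 in 2 cells must be {7,9}.
The 23 across and the 16 down share only 9, so R2C1 = 9.
Given what's placed, R2C2 must be 8 to fit the 23 across and 12 down.
R2C3 = 23 − 17 = 6 completes the 23 across.
R1C1 = 16 − 9 = 7 completes the 16 down.
R1C2 = 12 − 8 = 4 completes the 12 down.
R1C3 = 16 − 11 = 5 completes the 16 across.

7 4 5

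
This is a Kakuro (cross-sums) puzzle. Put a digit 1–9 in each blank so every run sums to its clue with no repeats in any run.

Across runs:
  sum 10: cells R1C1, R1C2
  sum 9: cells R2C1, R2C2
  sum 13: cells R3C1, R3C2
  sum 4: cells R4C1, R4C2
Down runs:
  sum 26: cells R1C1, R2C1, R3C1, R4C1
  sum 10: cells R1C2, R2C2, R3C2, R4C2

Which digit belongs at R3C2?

4 in 2 cells must be {1,3}; 10 in 4 cells must be {1,2,3,4}.
Only 4 fits R3C2 under both its across sum 13 and down sum 10.

4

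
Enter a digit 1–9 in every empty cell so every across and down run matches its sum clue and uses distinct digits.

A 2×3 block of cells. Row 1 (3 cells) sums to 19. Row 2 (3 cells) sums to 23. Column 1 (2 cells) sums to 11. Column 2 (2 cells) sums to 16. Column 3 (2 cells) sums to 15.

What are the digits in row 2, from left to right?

8 9 6

23 in 3 cells must be {6,8,9}; 16 in 2 cells must be {7,9}.
The 23 across and the 16 down share only 9, so (2,2) = 9.
(1,2) = 16 − 9 = 7 completes the 16 down.
Nothing is forced directly, so branch on (2,1), whose candidates are 6 or 8. If (2,1) = 6: then (1,1) would have to be in {3,4,8,9} for the 19 across but in {5} for the 11 down — contradiction. So (2,1) = 8.
(1,1) = 11 − 8 = 3 completes the 11 down.
(1,3) = 19 − 10 = 9 completes the 19 across.
(2,3) = 23 − 17 = 6 completes the 23 across.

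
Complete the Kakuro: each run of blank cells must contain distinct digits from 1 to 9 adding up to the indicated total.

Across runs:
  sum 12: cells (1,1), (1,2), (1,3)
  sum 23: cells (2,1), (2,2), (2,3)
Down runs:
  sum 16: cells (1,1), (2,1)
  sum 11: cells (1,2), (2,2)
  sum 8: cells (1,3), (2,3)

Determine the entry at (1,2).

3

23 in 3 cells must be {6,8,9}; 16 in 2 cells must be {7,9}.
The 23 across and the 16 down share only 9, so (2,1) = 9.
Given what's placed, (2,3) must be 6 to fit the 23 across and 8 down.
(1,1) = 16 − 9 = 7 completes the 16 down.
(1,3) = 8 − 6 = 2 completes the 8 down.
(2,2) = 23 − 15 = 8 completes the 23 across.
(1,2) = 12 − 9 = 3 completes the 12 across.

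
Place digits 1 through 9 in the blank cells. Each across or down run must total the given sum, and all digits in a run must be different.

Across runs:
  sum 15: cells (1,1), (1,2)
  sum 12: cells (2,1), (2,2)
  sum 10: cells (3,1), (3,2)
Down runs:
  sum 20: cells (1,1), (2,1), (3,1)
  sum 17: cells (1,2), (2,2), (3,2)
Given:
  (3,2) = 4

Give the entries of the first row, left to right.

(3,1) = 10 − 4 = 6 completes the 10 across.
Given what's placed, (1,1) must be 9 to fit the 15 across and 20 down.
(1,2) = 15 − 9 = 6 completes the 15 across.
(2,1) = 20 − 15 = 5 completes the 20 down.
(2,2) = 12 − 5 = 7 completes the 12 across.

9 6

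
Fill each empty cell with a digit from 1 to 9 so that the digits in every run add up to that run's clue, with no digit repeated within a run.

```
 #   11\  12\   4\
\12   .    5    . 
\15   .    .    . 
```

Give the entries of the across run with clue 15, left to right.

5, 7, 3

4 in 2 cells must be {1,3}.
R2C2 = 12 − 5 = 7 completes the 12 down.
Given what's placed, R2C3 must be 3 to fit the 15 across and 4 down.
R1C3 = 4 − 3 = 1 completes the 4 down.
R2C1 = 15 − 10 = 5 completes the 15 across.
R1C1 = 12 − 6 = 6 completes the 12 across.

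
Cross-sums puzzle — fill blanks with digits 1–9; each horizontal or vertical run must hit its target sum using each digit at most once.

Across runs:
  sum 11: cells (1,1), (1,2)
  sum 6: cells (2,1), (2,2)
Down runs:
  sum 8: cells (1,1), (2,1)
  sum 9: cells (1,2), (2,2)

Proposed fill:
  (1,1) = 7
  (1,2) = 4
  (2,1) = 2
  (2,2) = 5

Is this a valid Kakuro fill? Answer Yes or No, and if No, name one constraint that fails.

No — the down run (1,1)–(2,1) sums to 9, not 8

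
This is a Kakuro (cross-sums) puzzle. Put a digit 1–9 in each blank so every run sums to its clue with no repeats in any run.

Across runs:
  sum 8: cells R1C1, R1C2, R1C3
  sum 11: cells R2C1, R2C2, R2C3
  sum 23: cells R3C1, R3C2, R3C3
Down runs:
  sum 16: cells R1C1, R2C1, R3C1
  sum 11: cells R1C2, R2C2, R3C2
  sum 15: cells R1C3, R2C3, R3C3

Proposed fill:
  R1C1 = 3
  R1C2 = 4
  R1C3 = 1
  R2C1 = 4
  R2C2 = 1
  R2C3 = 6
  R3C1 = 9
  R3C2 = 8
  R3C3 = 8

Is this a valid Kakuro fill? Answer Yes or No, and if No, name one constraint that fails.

No — the across run R3C1–R3C3 sums to 25, not 23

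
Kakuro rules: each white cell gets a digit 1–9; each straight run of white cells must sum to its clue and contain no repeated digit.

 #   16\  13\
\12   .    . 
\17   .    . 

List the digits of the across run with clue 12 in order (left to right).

17 in 2 cells must be {8,9}; 16 in 2 cells must be {7,9}.
The 17 across and the 16 down share only 9, so R2C1 = 9.
R2C2 = 17 − 9 = 8 completes the 17 across.
R1C1 = 16 − 9 = 7 completes the 16 down.
R1C2 = 12 − 7 = 5 completes the 12 across.

7 5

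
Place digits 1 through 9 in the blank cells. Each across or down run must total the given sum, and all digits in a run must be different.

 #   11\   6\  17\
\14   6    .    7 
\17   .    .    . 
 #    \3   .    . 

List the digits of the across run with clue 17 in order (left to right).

3 in 2 cells must be {1,2}; 6 in 3 cells must be {1,2,3}.
R1C2 = 14 − 13 = 1 completes the 14 across.
R2C1 = 11 − 6 = 5 completes the 11 down.
Given what's placed, R2C2 must be 3 to fit the 17 across and 6 down.
R2C3 = 17 − 8 = 9 completes the 17 across.
R3C2 = 6 − 4 = 2 completes the 6 down.
R3C3 = 3 − 2 = 1 completes the 3 across.

5 3 9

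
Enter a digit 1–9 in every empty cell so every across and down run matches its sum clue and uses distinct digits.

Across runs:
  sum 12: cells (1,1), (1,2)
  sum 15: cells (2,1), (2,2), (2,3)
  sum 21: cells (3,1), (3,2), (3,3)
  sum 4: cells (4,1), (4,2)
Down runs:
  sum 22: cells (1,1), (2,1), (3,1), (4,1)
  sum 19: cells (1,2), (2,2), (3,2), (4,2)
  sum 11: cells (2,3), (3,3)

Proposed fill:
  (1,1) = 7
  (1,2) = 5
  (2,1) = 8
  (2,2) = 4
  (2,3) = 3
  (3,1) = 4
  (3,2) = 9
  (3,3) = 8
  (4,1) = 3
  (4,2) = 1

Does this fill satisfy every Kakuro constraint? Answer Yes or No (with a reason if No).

Yes

Across: 7+5=12; 8+4+3=15; 4+9+8=21; 3+1=4. Down: 7+8+4+3=22; 5+4+9+1=19; 3+8=11. No digit repeats within any run.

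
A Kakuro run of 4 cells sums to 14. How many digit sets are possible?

5

4 distinct digits from 1–9 sum between 10 and 30.
Enumerating: {1,2,3,8}, {1,2,4,7}, {1,2,5,6}, {1,3,4,6}, {2,3,4,5}.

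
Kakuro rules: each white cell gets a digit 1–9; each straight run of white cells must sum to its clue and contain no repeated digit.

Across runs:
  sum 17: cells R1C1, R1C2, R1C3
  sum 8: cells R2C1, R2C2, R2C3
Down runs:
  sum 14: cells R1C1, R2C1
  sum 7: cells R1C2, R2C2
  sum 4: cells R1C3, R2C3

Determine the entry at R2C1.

5

4 in 2 cells must be {1,3}.
The 8 across and the 14 down share only 5, so R2C1 = 5.
Given what's placed, R2C3 must be 1 to fit the 8 across and 4 down.
R1C1 = 14 − 5 = 9 completes the 14 down.
R1C3 = 4 − 1 = 3 completes the 4 down.
R2C2 = 8 − 6 = 2 completes the 8 across.
R1C2 = 17 − 12 = 5 completes the 17 across.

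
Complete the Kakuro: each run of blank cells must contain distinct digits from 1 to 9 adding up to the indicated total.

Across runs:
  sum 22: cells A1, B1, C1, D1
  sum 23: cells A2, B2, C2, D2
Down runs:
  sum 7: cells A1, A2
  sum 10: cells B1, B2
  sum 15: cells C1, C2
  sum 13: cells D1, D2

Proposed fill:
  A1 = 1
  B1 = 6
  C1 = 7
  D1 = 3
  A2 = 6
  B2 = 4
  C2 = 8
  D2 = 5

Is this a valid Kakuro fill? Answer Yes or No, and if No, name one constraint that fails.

No — the down run D1–D2 sums to 8, not 13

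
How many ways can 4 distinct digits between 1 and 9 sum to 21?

11

4 distinct digits from 1–9 sum between 10 and 30.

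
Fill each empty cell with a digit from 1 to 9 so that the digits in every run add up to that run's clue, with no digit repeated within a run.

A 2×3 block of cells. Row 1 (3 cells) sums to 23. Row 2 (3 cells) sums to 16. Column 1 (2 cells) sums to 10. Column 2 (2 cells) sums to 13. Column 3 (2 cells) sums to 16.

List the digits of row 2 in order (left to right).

23 in 3 cells must be {6,8,9}; 16 in 2 cells must be {7,9}.
The 23 across and the 16 down share only 9, so (1,3) = 9.
(2,3) = 16 − 9 = 7 completes the 16 down.
Nothing is forced directly, so branch on (1,1), whose candidates are 6 or 8. If (1,1) = 8: that forces (1,2) = 6, after which (2,1) would have to be in {1,3,4,5,6,8} for the 16 across but in {2} for the 10 down — contradiction. So (1,1) = 6.
(1,2) = 23 − 15 = 8 completes the 23 across.
(2,1) = 10 − 6 = 4 completes the 10 down.
(2,2) = 16 − 11 = 5 completes the 16 across.

4, 5, 7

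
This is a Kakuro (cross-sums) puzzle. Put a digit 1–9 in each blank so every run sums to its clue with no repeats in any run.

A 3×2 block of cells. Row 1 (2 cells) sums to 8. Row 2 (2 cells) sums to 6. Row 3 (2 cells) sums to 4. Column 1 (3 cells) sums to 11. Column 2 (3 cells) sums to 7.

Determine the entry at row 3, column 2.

4 in 2 cells must be {1,3}; 7 in 3 cells must be {1,2,4}.
The 4 across and the 7 down share only 1, so (3,2) = 1.
Given what's placed, (1,2) must be 2 to fit the 8 across and 7 down.
(2,2) = 7 − 3 = 4 completes the 7 down.
(3,1) = 4 − 1 = 3 completes the 4 across.
(1,1) = 8 − 2 = 6 completes the 8 across.
(2,1) = 6 − 4 = 2 completes the 6 across.

1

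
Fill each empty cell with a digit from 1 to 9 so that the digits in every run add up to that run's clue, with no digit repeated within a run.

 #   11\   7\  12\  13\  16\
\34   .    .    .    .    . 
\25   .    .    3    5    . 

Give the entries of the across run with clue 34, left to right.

34 in 5 cells must be {4,6,7,8,9}; 16 in 2 cells must be {7,9}.
R1C3 = 12 − 3 = 9 completes the 12 down.
R1C4 = 13 − 5 = 8 completes the 13 down.
Given what's placed, R1C5 must be 7 to fit the 34 across and 16 down.
R2C5 = 16 − 7 = 9 completes the 16 down.
No cell is forced outright now. R1C1 can only be 4 or 6 (the digits allowed by both its 34 across and its 11 down). If R1C1 = 6: that forces R1C2 = 4, after which R2C1 would have to be in {1,2,6,7} for the 25 across but in {5} for the 11 down — contradiction. So R1C1 = 4.
R1C2 = 34 − 28 = 6 completes the 34 across.

4 6 9 8 7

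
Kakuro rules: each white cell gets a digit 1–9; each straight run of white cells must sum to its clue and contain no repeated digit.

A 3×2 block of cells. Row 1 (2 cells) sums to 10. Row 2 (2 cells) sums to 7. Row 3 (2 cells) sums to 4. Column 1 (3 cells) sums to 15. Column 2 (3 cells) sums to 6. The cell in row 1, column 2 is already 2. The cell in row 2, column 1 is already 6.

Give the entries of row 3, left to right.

1, 3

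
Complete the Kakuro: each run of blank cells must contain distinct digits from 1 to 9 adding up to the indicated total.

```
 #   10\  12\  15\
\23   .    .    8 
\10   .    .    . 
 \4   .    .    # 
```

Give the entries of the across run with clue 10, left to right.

23 in 3 cells must be {6,8,9}; 4 in 2 cells must be {1,3}.
Given what's placed, R1C1 must be 6 to fit the 23 across and 10 down.
R1C2 = 23 − 14 = 9 completes the 23 across.
R2C3 = 15 − 8 = 7 completes the 15 down.
Given what's placed, R3C2 must be 1 to fit the 4 across and 12 down.
Given what's placed, R2C1 must be 1 to fit the 10 across and 10 down.
R2C2 = 10 − 8 = 2 completes the 10 across.
R3C1 = 4 − 1 = 3 completes the 4 across.

1 2 7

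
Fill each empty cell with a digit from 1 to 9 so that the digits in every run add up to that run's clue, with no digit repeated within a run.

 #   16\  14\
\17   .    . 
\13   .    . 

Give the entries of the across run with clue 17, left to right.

9 8

17 in 2 cells must be {8,9}; 16 in 2 cells must be {7,9}.
The 17 across and the 16 down share only 9, so R1C1 = 9.
R1C2 = 17 − 9 = 8 completes the 17 across.
R2C1 = 16 − 9 = 7 completes the 16 down.
R2C2 = 13 − 7 = 6 completes the 13 across.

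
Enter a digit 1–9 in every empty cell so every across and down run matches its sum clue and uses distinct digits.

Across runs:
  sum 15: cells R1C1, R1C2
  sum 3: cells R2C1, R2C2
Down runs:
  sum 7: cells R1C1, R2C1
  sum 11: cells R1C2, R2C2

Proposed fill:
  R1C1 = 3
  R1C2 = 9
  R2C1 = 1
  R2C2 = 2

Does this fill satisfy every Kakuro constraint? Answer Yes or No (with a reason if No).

No — the across run R1C1–R1C2 sums to 12, not 15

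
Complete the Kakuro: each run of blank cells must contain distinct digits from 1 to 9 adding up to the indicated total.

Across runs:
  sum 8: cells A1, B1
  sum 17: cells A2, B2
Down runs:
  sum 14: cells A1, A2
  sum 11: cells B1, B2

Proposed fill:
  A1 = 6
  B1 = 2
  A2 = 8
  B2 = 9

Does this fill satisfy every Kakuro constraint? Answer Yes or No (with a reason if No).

Yes

Across: 6+2=8; 8+9=17. Down: 6+8=14; 2+9=11. No digit repeats within any run.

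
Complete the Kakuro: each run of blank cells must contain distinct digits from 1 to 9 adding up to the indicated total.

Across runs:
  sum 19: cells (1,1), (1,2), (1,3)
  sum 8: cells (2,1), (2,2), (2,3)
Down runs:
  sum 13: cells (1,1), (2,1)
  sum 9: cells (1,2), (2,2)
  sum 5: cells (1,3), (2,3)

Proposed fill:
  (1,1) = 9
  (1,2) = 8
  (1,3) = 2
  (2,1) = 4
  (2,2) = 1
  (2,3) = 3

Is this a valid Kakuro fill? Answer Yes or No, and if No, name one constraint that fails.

Yes

Across: 9+8+2=19; 4+1+3=8. Down: 9+4=13; 8+1=9; 2+3=5. No digit repeats within any run.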